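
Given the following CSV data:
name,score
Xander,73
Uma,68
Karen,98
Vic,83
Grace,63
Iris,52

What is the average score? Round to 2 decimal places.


Scores: 73, 68, 98, 83, 63, 52
Sum = 437
Count = 6
Average = 437 / 6 = 72.83

ANSWER: 72.83


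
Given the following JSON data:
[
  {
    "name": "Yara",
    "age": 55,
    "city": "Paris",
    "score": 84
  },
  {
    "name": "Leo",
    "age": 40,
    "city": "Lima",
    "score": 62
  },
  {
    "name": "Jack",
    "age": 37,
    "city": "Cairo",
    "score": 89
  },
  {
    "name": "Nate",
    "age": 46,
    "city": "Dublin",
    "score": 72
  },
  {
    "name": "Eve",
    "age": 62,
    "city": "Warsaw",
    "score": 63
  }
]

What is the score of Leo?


Looking up record where name = Leo
Record index: 1
Field 'score' = 62

ANSWER: 62


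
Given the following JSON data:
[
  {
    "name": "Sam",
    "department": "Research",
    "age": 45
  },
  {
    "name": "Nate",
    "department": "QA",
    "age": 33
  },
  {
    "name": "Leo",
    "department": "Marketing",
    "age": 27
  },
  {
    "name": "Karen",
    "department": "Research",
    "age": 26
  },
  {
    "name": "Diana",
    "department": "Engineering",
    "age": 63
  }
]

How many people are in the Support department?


Scanning records for department = Support
  No matches found
Count: 0

ANSWER: 0


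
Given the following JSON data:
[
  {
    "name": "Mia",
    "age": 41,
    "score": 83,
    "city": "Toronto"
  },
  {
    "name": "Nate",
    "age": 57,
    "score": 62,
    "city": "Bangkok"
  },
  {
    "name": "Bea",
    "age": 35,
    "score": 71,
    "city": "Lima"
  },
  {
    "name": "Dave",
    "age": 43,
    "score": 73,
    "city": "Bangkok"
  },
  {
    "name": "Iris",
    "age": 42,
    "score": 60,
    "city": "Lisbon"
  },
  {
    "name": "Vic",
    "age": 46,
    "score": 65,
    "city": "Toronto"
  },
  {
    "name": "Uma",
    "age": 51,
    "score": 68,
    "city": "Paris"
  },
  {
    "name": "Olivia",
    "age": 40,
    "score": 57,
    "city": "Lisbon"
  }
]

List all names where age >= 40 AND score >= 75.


Checking both conditions:
  Mia (age=41, score=83) -> YES
  Nate (age=57, score=62) -> no
  Bea (age=35, score=71) -> no
  Dave (age=43, score=73) -> no
  Iris (age=42, score=60) -> no
  Vic (age=46, score=65) -> no
  Uma (age=51, score=68) -> no
  Olivia (age=40, score=57) -> no


ANSWER: Mia


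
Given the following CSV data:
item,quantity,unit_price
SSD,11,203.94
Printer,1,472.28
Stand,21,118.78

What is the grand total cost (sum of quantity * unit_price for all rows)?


Computing row totals:
  SSD: 11 * 203.94 = 2243.34
  Printer: 1 * 472.28 = 472.28
  Stand: 21 * 118.78 = 2494.38
Grand total = 2243.34 + 472.28 + 2494.38 = 5210.0

ANSWER: 5210.0


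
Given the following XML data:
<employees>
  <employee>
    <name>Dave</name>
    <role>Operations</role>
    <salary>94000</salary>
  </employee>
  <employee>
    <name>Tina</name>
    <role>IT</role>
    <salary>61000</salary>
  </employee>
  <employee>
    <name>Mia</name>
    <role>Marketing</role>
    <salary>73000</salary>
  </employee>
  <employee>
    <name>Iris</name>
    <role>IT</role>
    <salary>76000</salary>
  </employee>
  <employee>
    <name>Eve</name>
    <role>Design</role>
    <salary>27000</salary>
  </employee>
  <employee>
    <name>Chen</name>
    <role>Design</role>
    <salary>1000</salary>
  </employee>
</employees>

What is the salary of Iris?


Searching for <employee> with <name>Iris</name>
Found at position 4
<salary>76000</salary>

ANSWER: 76000


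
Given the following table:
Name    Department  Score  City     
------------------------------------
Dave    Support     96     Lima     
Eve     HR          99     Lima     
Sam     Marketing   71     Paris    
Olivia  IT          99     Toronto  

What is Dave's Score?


Row 1: Dave
Score = 96

ANSWER: 96


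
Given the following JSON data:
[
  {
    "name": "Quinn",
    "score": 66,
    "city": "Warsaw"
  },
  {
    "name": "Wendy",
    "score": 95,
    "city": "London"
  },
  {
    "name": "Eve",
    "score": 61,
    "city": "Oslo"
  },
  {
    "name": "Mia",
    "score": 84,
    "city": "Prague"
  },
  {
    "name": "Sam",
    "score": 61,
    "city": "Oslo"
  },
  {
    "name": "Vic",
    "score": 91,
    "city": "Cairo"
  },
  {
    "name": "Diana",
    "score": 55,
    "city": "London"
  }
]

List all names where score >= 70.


Filtering records where score >= 70:
  Quinn (score=66) -> no
  Wendy (score=95) -> YES
  Eve (score=61) -> no
  Mia (score=84) -> YES
  Sam (score=61) -> no
  Vic (score=91) -> YES
  Diana (score=55) -> no


ANSWER: Wendy, Mia, Vic


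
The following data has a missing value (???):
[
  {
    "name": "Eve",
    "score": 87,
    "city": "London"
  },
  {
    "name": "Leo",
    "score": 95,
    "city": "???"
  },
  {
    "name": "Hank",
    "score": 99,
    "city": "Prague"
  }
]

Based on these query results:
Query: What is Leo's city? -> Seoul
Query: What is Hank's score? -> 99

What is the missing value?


The missing value is Leo's city
From query: Leo's city = Seoul

ANSWER: Seoul


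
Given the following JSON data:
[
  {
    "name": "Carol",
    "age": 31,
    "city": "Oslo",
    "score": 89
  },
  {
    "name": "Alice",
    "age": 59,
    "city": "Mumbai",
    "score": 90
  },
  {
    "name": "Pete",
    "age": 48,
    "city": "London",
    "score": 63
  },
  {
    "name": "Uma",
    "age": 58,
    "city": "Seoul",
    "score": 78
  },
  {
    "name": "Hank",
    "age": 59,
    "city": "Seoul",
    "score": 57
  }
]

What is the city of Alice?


Looking up record where name = Alice
Record index: 1
Field 'city' = Mumbai

ANSWER: Mumbai


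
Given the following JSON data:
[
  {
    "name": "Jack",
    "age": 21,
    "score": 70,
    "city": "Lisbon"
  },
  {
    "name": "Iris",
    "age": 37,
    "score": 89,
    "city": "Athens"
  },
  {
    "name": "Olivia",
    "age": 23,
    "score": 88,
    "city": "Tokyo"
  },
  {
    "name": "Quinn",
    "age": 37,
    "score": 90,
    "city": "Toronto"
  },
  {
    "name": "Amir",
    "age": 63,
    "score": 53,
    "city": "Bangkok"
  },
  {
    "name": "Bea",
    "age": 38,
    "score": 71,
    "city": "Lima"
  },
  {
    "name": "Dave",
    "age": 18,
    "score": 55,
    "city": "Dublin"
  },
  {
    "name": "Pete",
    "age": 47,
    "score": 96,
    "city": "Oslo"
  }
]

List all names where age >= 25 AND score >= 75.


Checking both conditions:
  Jack (age=21, score=70) -> no
  Iris (age=37, score=89) -> YES
  Olivia (age=23, score=88) -> no
  Quinn (age=37, score=90) -> YES
  Amir (age=63, score=53) -> no
  Bea (age=38, score=71) -> no
  Dave (age=18, score=55) -> no
  Pete (age=47, score=96) -> YES


ANSWER: Iris, Quinn, Pete


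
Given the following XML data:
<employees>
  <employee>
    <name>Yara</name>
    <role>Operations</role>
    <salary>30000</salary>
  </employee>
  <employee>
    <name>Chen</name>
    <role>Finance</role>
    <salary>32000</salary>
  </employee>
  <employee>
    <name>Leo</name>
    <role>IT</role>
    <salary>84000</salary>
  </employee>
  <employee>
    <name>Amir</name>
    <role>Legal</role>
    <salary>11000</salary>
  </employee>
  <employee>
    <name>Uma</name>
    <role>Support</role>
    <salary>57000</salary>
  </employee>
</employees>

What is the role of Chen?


Searching for <employee> with <name>Chen</name>
Found at position 2
<role>Finance</role>

ANSWER: Finance


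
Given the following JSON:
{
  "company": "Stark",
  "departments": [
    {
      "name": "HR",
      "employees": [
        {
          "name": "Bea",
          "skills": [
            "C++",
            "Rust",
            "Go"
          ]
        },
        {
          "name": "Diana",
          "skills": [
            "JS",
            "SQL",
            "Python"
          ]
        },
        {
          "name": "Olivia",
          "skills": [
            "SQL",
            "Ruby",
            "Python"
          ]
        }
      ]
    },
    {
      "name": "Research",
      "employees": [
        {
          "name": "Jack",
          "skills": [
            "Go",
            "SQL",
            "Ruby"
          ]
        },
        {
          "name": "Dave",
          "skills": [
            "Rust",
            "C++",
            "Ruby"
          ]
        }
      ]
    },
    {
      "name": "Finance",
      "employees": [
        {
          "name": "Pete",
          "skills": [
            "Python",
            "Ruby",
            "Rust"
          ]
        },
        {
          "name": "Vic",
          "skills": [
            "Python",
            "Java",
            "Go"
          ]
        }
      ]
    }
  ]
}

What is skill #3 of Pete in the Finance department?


Path: departments[2].employees[0].skills[2]
Value: Rust

ANSWER: Rust


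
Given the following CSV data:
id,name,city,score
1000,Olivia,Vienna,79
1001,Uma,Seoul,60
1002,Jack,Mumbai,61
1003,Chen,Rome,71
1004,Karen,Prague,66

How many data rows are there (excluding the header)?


Counting rows (excluding header):
Header: id,name,city,score
Data rows: 5

ANSWER: 5


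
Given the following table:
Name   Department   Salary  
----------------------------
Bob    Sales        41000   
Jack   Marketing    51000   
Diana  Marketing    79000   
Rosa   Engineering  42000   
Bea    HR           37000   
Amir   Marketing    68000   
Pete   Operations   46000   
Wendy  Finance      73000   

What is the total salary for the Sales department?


Sales department members:
  Bob: 41000
Total = 41000 = 41000

ANSWER: 41000


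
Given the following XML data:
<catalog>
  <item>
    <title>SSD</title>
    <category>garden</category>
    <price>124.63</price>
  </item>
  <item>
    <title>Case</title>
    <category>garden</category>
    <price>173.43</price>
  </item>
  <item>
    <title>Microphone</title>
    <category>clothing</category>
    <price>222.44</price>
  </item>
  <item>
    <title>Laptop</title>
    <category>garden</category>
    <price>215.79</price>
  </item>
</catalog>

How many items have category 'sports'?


Scanning <item> elements for <category>sports</category>:
Count: 0

ANSWER: 0


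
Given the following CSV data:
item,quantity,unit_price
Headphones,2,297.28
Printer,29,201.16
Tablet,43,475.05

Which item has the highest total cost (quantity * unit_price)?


Computing row totals:
  Headphones: 594.56
  Printer: 5833.64
  Tablet: 20427.15
Maximum: Tablet (20427.15)

ANSWER: Tablet


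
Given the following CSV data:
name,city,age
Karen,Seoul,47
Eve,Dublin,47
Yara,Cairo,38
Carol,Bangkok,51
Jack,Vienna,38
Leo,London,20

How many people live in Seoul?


Scanning city column for 'Seoul':
  Row 1: Karen -> MATCH
Total matches: 1

ANSWER: 1


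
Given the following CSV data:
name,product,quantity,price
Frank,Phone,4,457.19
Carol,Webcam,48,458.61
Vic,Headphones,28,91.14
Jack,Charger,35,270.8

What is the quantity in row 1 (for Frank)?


Row 1: Frank
Column 'quantity' = 4

ANSWER: 4


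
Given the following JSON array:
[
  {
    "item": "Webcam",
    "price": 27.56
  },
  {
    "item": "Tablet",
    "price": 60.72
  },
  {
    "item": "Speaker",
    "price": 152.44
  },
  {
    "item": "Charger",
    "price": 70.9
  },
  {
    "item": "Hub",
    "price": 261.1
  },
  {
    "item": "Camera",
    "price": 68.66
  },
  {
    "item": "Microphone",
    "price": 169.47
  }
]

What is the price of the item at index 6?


Array index 6 -> Microphone
price = 169.47

ANSWER: 169.47


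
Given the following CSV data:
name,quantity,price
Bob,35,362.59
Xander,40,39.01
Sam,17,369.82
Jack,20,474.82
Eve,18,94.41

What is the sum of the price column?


Values in 'price' column:
  Row 1: 362.59
  Row 2: 39.01
  Row 3: 369.82
  Row 4: 474.82
  Row 5: 94.41
Sum = 362.59 + 39.01 + 369.82 + 474.82 + 94.41 = 1340.65

ANSWER: 1340.65


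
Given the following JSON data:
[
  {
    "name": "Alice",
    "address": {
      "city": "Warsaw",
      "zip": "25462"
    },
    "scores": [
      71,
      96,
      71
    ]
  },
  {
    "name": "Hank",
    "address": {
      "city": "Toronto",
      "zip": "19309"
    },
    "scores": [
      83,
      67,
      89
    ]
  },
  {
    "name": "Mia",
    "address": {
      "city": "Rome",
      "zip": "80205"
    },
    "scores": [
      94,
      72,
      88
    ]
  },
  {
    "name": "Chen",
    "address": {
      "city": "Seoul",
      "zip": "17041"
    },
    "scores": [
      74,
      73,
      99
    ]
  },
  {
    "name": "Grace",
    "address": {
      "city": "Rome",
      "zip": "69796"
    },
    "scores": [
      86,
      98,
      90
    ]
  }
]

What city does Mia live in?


Path: records[2].address.city
Value: Rome

ANSWER: Rome


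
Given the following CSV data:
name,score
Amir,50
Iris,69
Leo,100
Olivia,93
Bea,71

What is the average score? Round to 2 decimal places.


Scores: 50, 69, 100, 93, 71
Sum = 383
Count = 5
Average = 383 / 5 = 76.60

ANSWER: 76.60


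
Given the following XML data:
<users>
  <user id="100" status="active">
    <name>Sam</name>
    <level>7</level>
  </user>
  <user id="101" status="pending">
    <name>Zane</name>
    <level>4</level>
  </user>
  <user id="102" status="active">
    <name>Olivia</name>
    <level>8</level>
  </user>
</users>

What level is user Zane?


Finding user: Zane
<level>4</level>

ANSWER: 4


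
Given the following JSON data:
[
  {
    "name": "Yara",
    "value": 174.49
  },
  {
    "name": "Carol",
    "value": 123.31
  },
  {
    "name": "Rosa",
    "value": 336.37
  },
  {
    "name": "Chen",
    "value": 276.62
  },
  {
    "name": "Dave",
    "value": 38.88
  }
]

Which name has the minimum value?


Comparing values:
  Yara: 174.49
  Carol: 123.31
  Rosa: 336.37
  Chen: 276.62
  Dave: 38.88
Minimum: Dave (38.88)

ANSWER: Dave


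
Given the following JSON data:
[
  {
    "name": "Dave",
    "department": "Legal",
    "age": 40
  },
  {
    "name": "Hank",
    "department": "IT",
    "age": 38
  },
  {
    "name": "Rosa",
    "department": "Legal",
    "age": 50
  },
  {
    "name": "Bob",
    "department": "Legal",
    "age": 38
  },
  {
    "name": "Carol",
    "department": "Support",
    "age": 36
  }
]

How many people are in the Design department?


Scanning records for department = Design
  No matches found
Count: 0

ANSWER: 0


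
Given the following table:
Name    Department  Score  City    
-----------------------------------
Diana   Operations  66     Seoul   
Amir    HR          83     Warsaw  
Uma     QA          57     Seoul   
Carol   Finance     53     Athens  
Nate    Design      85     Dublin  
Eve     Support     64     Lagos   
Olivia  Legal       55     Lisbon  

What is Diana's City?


Row 1: Diana
City = Seoul

ANSWER: Seoul


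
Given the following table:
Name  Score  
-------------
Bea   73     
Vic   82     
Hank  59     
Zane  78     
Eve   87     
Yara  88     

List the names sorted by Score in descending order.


Sorting by Score (descending):
  Yara: 88
  Eve: 87
  Vic: 82
  Zane: 78
  Bea: 73
  Hank: 59


ANSWER: Yara, Eve, Vic, Zane, Bea, Hank


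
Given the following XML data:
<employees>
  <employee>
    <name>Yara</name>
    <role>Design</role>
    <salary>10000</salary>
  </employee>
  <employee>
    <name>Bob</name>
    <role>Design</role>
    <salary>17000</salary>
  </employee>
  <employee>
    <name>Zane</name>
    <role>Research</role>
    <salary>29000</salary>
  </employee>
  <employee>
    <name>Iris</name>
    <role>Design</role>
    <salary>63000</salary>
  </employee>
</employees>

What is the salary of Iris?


Searching for <employee> with <name>Iris</name>
Found at position 4
<salary>63000</salary>

ANSWER: 63000


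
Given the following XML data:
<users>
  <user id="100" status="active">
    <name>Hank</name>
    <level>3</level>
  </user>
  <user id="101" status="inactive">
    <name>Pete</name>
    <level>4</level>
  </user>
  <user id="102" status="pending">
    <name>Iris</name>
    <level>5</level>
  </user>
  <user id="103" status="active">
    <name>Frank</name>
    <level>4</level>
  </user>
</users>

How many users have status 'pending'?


Counting users with status='pending':
  Iris (id=102) -> MATCH
Count: 1

ANSWER: 1


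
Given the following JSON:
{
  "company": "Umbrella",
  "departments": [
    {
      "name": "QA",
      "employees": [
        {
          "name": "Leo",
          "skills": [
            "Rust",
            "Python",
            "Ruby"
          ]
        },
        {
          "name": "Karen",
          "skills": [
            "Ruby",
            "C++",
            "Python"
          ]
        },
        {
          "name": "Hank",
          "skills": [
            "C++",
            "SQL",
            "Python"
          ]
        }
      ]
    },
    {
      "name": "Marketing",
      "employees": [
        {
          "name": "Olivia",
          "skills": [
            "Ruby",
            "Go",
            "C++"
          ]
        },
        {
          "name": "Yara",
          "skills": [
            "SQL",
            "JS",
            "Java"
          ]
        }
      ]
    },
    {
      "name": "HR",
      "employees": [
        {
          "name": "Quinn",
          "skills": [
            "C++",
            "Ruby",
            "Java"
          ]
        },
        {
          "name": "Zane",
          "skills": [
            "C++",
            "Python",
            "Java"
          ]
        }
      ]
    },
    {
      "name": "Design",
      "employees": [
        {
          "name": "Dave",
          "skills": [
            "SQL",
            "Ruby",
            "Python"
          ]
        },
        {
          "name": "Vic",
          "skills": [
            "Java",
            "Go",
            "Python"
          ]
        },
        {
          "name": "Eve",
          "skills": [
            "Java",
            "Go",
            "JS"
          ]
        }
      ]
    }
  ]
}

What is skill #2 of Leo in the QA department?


Path: departments[0].employees[0].skills[1]
Value: Python

ANSWER: Python


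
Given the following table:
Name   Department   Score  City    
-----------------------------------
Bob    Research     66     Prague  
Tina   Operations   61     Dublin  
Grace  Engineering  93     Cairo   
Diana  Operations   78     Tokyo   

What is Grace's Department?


Row 3: Grace
Department = Engineering

ANSWER: Engineering


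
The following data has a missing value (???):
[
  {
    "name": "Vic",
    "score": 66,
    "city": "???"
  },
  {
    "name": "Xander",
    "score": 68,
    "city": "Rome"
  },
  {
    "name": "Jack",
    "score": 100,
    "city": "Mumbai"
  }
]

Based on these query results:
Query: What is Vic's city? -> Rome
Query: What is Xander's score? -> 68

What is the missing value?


The missing value is Vic's city
From query: Vic's city = Rome

ANSWER: Rome


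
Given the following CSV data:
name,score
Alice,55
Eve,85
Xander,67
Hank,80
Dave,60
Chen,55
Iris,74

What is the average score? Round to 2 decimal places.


Scores: 55, 85, 67, 80, 60, 55, 74
Sum = 476
Count = 7
Average = 476 / 7 = 68.00

ANSWER: 68.00


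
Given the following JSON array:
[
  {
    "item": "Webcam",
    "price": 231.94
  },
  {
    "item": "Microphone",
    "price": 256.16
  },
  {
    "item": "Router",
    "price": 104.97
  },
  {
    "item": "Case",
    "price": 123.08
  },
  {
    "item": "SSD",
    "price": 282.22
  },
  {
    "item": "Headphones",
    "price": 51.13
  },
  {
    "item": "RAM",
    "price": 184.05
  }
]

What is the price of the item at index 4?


Array index 4 -> SSD
price = 282.22

ANSWER: 282.22


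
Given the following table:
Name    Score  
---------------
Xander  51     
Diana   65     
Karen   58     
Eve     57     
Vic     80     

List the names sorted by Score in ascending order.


Sorting by Score (ascending):
  Xander: 51
  Eve: 57
  Karen: 58
  Diana: 65
  Vic: 80


ANSWER: Xander, Eve, Karen, Diana, Vic


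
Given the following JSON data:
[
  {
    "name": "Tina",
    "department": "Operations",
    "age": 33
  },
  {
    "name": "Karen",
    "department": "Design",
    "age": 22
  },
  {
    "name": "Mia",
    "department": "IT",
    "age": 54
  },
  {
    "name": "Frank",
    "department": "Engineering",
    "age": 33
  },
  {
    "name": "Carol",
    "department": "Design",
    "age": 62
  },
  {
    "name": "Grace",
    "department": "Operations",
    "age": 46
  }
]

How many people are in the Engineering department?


Scanning records for department = Engineering
  Record 3: Frank
Count: 1

ANSWER: 1


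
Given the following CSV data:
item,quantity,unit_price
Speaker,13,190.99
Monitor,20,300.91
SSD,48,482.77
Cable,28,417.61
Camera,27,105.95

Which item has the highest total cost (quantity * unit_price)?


Computing row totals:
  Speaker: 2482.87
  Monitor: 6018.2
  SSD: 23172.96
  Cable: 11693.08
  Camera: 2860.65
Maximum: SSD (23172.96)

ANSWER: SSD


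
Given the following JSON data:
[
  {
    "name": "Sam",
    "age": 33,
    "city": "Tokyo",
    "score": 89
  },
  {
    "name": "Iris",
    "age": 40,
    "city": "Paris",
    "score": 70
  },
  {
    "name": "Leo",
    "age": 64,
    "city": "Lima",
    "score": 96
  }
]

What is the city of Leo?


Looking up record where name = Leo
Record index: 2
Field 'city' = Lima

ANSWER: Lima


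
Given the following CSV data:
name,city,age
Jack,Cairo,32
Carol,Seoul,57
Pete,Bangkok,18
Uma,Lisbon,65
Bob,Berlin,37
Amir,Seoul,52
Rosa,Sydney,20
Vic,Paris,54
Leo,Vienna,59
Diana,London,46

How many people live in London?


Scanning city column for 'London':
  Row 10: Diana -> MATCH
Total matches: 1

ANSWER: 1


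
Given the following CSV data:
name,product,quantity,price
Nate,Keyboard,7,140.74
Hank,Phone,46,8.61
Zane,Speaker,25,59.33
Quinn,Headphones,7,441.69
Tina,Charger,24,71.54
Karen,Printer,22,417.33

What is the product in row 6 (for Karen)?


Row 6: Karen
Column 'product' = Printer

ANSWER: Printer


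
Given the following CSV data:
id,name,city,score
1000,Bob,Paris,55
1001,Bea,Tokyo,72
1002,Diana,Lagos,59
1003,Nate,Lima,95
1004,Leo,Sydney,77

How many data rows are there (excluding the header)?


Counting rows (excluding header):
Header: id,name,city,score
Data rows: 5

ANSWER: 5


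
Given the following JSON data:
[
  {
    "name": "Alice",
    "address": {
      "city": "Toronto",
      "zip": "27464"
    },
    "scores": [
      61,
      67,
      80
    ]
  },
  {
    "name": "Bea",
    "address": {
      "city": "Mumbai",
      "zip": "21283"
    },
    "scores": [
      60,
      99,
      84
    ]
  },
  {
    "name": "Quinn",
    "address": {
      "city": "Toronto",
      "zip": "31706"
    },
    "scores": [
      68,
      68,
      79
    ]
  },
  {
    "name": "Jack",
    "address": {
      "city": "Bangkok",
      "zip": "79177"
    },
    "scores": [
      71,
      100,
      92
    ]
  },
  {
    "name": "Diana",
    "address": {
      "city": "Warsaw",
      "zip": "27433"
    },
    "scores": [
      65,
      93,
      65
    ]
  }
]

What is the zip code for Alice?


Path: records[0].address.zip
Value: 27464

ANSWER: 27464


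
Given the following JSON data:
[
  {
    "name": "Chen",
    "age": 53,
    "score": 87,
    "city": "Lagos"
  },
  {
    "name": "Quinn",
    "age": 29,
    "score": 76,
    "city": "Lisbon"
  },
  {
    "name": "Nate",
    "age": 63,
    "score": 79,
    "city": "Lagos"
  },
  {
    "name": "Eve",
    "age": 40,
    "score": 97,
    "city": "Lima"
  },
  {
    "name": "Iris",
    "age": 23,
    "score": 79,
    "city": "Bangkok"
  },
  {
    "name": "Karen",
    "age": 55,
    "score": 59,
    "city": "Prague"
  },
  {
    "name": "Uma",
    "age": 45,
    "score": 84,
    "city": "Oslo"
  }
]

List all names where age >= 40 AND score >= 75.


Checking both conditions:
  Chen (age=53, score=87) -> YES
  Quinn (age=29, score=76) -> no
  Nate (age=63, score=79) -> YES
  Eve (age=40, score=97) -> YES
  Iris (age=23, score=79) -> no
  Karen (age=55, score=59) -> no
  Uma (age=45, score=84) -> YES


ANSWER: Chen, Nate, Eve, Uma


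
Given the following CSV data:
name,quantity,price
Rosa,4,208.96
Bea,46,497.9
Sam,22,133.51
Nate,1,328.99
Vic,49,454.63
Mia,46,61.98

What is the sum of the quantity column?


Values in 'quantity' column:
  Row 1: 4
  Row 2: 46
  Row 3: 22
  Row 4: 1
  Row 5: 49
  Row 6: 46
Sum = 4 + 46 + 22 + 1 + 49 + 46 = 168

ANSWER: 168


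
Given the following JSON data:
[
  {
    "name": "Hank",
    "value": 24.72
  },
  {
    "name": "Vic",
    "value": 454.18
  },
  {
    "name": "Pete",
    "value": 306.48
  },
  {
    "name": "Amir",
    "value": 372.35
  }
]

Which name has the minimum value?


Comparing values:
  Hank: 24.72
  Vic: 454.18
  Pete: 306.48
  Amir: 372.35
Minimum: Hank (24.72)

ANSWER: Hank


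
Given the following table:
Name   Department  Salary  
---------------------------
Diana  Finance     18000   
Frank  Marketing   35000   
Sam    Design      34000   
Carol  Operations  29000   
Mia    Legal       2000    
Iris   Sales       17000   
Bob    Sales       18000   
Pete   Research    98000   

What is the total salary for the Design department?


Design department members:
  Sam: 34000
Total = 34000 = 34000

ANSWER: 34000


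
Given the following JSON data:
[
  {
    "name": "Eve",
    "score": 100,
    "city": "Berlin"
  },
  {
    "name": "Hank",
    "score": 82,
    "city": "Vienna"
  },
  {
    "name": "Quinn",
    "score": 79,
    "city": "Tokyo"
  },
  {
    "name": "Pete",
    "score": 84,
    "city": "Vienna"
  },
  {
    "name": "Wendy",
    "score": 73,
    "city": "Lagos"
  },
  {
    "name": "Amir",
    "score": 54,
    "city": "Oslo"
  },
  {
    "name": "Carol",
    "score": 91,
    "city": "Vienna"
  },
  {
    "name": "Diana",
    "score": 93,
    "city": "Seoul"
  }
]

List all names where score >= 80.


Filtering records where score >= 80:
  Eve (score=100) -> YES
  Hank (score=82) -> YES
  Quinn (score=79) -> no
  Pete (score=84) -> YES
  Wendy (score=73) -> no
  Amir (score=54) -> no
  Carol (score=91) -> YES
  Diana (score=93) -> YES


ANSWER: Eve, Hank, Pete, Carol, Diana


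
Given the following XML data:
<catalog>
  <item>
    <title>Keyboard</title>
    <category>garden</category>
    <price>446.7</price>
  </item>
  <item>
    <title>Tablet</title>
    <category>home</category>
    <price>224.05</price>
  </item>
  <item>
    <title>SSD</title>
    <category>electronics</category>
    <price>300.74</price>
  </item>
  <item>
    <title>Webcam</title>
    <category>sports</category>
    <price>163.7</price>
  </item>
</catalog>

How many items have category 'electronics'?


Scanning <item> elements for <category>electronics</category>:
  Item 3: SSD -> MATCH
Count: 1

ANSWER: 1


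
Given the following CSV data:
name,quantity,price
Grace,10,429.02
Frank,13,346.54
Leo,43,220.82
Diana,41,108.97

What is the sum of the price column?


Values in 'price' column:
  Row 1: 429.02
  Row 2: 346.54
  Row 3: 220.82
  Row 4: 108.97
Sum = 429.02 + 346.54 + 220.82 + 108.97 = 1105.35

ANSWER: 1105.35


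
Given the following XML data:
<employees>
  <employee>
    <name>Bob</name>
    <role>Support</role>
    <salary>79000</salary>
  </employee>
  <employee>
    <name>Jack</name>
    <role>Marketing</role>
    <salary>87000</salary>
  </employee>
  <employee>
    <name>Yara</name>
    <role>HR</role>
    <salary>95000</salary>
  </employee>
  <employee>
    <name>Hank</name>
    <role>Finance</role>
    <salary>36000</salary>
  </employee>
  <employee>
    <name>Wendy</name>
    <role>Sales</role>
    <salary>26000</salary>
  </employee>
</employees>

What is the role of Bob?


Searching for <employee> with <name>Bob</name>
Found at position 1
<role>Support</role>

ANSWER: Support


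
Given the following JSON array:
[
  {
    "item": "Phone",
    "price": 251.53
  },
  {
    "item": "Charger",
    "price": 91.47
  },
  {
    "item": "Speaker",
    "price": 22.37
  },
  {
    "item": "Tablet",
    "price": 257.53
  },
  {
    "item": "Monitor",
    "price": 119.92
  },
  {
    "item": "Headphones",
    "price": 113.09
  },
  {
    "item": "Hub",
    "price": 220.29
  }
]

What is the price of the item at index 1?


Array index 1 -> Charger
price = 91.47

ANSWER: 91.47


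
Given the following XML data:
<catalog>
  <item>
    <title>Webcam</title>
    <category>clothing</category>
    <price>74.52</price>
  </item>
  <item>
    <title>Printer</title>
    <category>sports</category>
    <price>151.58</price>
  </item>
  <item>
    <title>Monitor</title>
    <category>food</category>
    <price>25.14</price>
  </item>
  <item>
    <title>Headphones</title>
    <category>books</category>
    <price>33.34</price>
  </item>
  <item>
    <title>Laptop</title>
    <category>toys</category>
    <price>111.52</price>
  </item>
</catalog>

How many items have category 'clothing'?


Scanning <item> elements for <category>clothing</category>:
  Item 1: Webcam -> MATCH
Count: 1

ANSWER: 1


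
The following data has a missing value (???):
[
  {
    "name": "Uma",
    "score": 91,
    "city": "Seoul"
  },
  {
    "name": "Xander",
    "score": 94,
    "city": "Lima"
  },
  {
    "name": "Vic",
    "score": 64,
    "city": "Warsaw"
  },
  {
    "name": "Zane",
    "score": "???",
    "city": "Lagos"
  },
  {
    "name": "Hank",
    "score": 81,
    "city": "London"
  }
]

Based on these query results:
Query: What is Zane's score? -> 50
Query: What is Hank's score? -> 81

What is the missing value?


The missing value is Zane's score
From query: Zane's score = 50

ANSWER: 50


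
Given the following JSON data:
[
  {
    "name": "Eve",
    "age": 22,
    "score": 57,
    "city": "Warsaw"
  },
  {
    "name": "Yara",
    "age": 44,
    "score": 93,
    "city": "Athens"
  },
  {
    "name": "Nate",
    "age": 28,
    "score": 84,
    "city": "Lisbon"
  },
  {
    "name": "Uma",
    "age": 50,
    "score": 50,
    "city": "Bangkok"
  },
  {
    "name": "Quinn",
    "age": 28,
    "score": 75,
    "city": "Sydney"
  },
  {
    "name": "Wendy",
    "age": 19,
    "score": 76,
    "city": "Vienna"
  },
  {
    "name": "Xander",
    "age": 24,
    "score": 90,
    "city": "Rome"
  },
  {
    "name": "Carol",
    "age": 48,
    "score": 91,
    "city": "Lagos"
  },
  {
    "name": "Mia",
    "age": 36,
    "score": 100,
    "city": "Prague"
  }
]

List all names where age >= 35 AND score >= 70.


Checking both conditions:
  Eve (age=22, score=57) -> no
  Yara (age=44, score=93) -> YES
  Nate (age=28, score=84) -> no
  Uma (age=50, score=50) -> no
  Quinn (age=28, score=75) -> no
  Wendy (age=19, score=76) -> no
  Xander (age=24, score=90) -> no
  Carol (age=48, score=91) -> YES
  Mia (age=36, score=100) -> YES


ANSWER: Yara, Carol, Mia


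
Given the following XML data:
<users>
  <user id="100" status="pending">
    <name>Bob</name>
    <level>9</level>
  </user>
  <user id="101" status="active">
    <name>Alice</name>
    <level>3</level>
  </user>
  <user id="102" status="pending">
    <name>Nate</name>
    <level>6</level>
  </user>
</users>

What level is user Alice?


Finding user: Alice
<level>3</level>

ANSWER: 3


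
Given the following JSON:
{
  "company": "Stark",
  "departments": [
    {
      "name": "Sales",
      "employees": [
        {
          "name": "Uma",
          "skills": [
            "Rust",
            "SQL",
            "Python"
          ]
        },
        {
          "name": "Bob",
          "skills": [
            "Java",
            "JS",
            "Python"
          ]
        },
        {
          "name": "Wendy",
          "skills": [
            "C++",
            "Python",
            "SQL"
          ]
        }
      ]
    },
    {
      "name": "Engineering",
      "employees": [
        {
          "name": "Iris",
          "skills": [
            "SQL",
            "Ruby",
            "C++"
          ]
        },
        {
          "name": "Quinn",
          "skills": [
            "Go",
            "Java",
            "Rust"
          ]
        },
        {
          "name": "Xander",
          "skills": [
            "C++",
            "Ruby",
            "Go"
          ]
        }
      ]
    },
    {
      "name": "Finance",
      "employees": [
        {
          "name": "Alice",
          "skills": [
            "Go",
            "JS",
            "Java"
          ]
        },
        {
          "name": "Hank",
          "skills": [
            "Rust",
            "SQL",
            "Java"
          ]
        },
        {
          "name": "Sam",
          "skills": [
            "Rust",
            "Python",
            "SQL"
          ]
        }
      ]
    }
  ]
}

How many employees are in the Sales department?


Path: departments[0].employees
Count: 3

ANSWER: 3


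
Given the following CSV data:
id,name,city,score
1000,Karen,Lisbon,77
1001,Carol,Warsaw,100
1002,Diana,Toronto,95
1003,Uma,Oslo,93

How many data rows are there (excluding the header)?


Counting rows (excluding header):
Header: id,name,city,score
Data rows: 4

ANSWER: 4


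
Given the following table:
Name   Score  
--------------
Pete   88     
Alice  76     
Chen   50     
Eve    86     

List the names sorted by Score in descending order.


Sorting by Score (descending):
  Pete: 88
  Eve: 86
  Alice: 76
  Chen: 50


ANSWER: Pete, Eve, Alice, Chen


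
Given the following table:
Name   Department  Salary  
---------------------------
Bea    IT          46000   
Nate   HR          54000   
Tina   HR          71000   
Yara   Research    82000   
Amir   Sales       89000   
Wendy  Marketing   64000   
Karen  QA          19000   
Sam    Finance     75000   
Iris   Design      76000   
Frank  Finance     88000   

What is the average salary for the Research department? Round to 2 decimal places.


Research department members:
  Yara: 82000
Sum = 82000
Count = 1
Average = 82000 / 1 = 82000.00

ANSWER: 82000.00


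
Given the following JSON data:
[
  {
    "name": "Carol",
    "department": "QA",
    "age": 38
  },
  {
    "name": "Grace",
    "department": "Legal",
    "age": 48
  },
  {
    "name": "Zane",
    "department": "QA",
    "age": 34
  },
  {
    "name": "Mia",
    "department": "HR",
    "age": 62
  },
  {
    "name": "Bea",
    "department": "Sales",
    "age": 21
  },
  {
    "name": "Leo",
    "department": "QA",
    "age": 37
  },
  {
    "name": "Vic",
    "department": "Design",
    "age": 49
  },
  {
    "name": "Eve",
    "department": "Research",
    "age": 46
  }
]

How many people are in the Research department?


Scanning records for department = Research
  Record 7: Eve
Count: 1

ANSWER: 1


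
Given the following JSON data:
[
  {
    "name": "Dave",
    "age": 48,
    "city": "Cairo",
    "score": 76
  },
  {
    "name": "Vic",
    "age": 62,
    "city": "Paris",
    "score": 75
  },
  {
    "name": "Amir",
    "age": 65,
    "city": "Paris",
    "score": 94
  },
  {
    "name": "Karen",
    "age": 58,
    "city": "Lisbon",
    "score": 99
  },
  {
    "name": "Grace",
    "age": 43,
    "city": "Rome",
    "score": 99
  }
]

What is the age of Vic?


Looking up record where name = Vic
Record index: 1
Field 'age' = 62

ANSWER: 62


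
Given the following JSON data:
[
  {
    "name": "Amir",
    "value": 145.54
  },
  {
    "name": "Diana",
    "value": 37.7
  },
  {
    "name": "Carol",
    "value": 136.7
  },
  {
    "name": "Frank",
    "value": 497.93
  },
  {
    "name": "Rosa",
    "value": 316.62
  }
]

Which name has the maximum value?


Comparing values:
  Amir: 145.54
  Diana: 37.7
  Carol: 136.7
  Frank: 497.93
  Rosa: 316.62
Maximum: Frank (497.93)

ANSWER: Frank


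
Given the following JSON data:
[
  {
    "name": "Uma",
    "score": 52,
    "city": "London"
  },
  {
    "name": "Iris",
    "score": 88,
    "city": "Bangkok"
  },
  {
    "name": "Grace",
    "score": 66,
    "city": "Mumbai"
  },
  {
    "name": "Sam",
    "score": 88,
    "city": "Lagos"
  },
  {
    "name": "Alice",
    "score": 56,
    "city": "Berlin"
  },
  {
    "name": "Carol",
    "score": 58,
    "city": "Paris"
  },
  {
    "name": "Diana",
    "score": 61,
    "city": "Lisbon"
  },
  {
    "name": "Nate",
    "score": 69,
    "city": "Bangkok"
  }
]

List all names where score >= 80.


Filtering records where score >= 80:
  Uma (score=52) -> no
  Iris (score=88) -> YES
  Grace (score=66) -> no
  Sam (score=88) -> YES
  Alice (score=56) -> no
  Carol (score=58) -> no
  Diana (score=61) -> no
  Nate (score=69) -> no


ANSWER: Iris, Sam


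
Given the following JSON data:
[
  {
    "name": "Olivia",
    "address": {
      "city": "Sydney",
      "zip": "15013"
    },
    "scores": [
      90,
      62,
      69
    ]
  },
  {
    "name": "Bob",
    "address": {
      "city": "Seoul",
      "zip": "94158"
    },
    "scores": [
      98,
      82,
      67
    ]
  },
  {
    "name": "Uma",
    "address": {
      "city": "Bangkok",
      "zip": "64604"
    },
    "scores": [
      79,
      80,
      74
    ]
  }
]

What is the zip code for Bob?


Path: records[1].address.zip
Value: 94158

ANSWER: 94158


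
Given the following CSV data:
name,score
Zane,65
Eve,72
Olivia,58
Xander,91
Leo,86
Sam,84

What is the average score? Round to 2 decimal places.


Scores: 65, 72, 58, 91, 86, 84
Sum = 456
Count = 6
Average = 456 / 6 = 76.00

ANSWER: 76.00


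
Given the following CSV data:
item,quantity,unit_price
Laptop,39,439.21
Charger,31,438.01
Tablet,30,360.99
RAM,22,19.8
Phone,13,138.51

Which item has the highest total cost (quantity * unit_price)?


Computing row totals:
  Laptop: 17129.19
  Charger: 13578.31
  Tablet: 10829.7
  RAM: 435.6
  Phone: 1800.63
Maximum: Laptop (17129.19)

ANSWER: Laptop


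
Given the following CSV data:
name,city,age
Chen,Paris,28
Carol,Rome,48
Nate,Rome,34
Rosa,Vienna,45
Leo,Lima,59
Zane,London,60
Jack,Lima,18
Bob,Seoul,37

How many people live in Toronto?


Scanning city column for 'Toronto':
Total matches: 0

ANSWER: 0


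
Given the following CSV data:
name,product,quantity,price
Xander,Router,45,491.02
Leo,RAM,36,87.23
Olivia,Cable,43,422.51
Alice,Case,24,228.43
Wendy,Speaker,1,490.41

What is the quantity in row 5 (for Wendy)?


Row 5: Wendy
Column 'quantity' = 1

ANSWER: 1


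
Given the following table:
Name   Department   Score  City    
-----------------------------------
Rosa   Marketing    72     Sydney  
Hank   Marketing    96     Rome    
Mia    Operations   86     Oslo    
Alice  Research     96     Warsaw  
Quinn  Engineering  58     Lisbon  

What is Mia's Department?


Row 3: Mia
Department = Operations

ANSWER: Operations


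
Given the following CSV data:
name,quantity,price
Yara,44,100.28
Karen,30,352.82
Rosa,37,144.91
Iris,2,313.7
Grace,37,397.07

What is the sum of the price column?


Values in 'price' column:
  Row 1: 100.28
  Row 2: 352.82
  Row 3: 144.91
  Row 4: 313.7
  Row 5: 397.07
Sum = 100.28 + 352.82 + 144.91 + 313.7 + 397.07 = 1308.78

ANSWER: 1308.78


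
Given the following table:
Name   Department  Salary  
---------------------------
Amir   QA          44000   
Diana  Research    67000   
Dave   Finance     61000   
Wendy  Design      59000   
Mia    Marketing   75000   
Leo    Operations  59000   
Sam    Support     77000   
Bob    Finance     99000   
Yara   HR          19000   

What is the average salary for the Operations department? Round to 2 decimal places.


Operations department members:
  Leo: 59000
Sum = 59000
Count = 1
Average = 59000 / 1 = 59000.00

ANSWER: 59000.00


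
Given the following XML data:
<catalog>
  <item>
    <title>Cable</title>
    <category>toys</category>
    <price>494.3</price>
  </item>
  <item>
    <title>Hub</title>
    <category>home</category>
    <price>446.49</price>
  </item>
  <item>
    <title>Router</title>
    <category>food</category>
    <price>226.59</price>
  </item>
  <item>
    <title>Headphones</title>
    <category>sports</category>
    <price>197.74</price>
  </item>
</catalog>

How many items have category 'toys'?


Scanning <item> elements for <category>toys</category>:
  Item 1: Cable -> MATCH
Count: 1

ANSWER: 1


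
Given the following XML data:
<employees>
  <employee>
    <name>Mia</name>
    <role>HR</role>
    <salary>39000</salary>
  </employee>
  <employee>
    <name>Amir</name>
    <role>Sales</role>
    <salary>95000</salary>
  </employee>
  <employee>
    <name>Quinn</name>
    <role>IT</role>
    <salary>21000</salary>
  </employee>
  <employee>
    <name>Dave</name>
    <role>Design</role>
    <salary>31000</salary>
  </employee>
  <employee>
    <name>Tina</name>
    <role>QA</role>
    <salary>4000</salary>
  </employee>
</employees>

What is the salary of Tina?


Searching for <employee> with <name>Tina</name>
Found at position 5
<salary>4000</salary>

ANSWER: 4000
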